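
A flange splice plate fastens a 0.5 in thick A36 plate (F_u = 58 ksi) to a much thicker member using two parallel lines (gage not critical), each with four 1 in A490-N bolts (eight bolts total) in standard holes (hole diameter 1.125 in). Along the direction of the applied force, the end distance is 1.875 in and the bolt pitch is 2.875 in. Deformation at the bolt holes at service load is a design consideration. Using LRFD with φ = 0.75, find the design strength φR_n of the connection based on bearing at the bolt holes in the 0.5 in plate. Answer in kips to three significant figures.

343 kips

Per bolt r_n = 1.2 l_c t F_u ≤ 2.4 d t F_u; upper limit = 2.4 × 1 × 0.5 × 58 = 69.6 kips.
Edge bolt: l_c = 1.875 − 1.125/2 = 1.312 in → 1.2 × 1.312 × 0.5 × 58 = 45.67 → r_n = 45.67 kips.
Interior bolts: l_c = 2.875 − 1.125 = 1.75 in → 1.2 × 1.75 × 0.5 × 58 = 60.9 → r_n = 60.9 kips.
R_n = 2 × 45.67 + 6 × 60.9 = 456.8 kips.
Design strength φR_n = 0.75 × 456.8 = 343 kips.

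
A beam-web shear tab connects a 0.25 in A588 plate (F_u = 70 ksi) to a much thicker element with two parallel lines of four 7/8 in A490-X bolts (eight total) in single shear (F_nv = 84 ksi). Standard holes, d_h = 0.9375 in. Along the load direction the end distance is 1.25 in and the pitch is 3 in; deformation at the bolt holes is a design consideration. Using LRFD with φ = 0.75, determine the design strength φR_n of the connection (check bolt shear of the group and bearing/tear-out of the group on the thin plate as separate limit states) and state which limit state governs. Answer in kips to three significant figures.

190 kips (bearing governs)

Bolt shear: A_b = π·0.875²/4 = 0.6013 in²; R_n = 84 × 0.6013 × 8 × 1 = 404.1 kips → 0.75 × 404.1 = 303 kips.
Bearing (1.2 l_c t F_u ≤ 2.4 d t F_u): upper limit = 2.4·0.875·0.25·70 = 36.75 kips.
  Edge l_c = 1.25 − 0.9375/2 = 0.7812 → r_n = 16.41 kips; interior l_c = 3 − 0.9375 = 2.062 → r_n = 36.75 kips.
  R_n,bearing = 2·16.41 + 6·36.75 = 253.3 kips → 0.75 × 253.3 = 190 kips.
Bearing governs: 190 kips.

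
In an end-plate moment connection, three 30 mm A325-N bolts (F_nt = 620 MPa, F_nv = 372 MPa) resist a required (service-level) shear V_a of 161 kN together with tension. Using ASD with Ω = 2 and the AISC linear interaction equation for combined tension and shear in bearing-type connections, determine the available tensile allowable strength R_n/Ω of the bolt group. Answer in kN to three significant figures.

586 kN

A_b = π·30²/4 = 706.9 mm²; f_rv = 161 × 1000 / (3 × 706.9) = 75.92 MPa.
F'_nt = 1.3 F_nt − (Ω F_nt / F_nv) f_rv = 1.3·620 − (2·620/372)·75.92 = 552.9 MPa, capped at F_nt → F'_nt = 552.9 MPa.
R_n = F'_nt · A_b · n = 552.9 × 706.9 × 3 / 1000 = 1173 kN.
Allowable strength R_n/Ω = 1173 / 2 = 586 kN.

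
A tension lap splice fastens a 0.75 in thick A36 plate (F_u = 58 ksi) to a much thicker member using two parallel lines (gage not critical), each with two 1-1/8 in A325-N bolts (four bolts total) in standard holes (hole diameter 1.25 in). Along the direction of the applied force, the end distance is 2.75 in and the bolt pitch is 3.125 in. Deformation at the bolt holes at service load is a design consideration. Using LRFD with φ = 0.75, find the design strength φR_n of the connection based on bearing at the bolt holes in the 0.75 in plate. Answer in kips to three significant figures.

Per bolt r_n = 1.2 l_c t F_u ≤ 2.4 d t F_u; upper limit = 2.4 × 1.125 × 0.75 × 58 = 117.4 kips.
Edge bolt: l_c = 2.75 − 1.25/2 = 2.125 in → 1.2 × 2.125 × 0.75 × 58 = 110.9 → r_n = 110.9 kips.
Interior bolts: l_c = 3.125 − 1.25 = 1.875 in → 1.2 × 1.875 × 0.75 × 58 = 97.88 → r_n = 97.88 kips.
R_n = 2 × 110.9 + 2 × 97.88 = 417.6 kips.
Design strength φR_n = 0.75 × 417.6 = 313 kips.

313 kips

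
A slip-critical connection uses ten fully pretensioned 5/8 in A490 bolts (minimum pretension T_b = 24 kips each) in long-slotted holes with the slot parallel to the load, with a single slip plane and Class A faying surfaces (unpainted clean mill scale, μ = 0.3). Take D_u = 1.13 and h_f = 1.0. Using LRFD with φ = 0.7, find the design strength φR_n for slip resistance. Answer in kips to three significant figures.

R_n = μ · D_u · h_f · T_b · n_s · n_b = 0.3 × 1.13 × 1.0 × 24 × 1 × 10 = 81.36 kips.
Design strength φR_n = 0.7 × 81.36 = 57 kips.

57 kips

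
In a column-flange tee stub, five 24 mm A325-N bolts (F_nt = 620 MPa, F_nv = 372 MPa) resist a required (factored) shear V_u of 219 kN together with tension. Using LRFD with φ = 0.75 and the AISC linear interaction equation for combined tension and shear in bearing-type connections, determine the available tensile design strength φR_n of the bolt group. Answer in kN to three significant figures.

A_b = π·24²/4 = 452.4 mm²; f_rv = 219 × 1000 / (5 × 452.4) = 96.82 MPa.
F'_nt = 1.3 F_nt − (F_nt / φF_nv) f_rv = 1.3·620 − (620/(0.75·372))·96.82 = 590.8 MPa, capped at F_nt → F'_nt = 590.8 MPa.
R_n = F'_nt · A_b · n = 590.8 × 452.4 × 5 / 1000 = 1336 kN.
Design strength φR_n = 0.75 × 1336 = 1000 kN.

1000 kN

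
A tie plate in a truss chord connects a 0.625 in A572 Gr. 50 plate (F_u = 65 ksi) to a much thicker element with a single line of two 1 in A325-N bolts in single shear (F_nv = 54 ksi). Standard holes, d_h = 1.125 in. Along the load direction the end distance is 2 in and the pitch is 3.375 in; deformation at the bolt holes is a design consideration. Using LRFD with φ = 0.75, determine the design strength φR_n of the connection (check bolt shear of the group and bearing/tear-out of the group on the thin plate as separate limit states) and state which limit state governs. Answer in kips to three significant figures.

Bolt shear: A_b = π·1²/4 = 0.7854 in²; R_n = 54 × 0.7854 × 2 × 1 = 84.82 kips → 0.75 × 84.82 = 63.6 kips.
Bearing (1.2 l_c t F_u ≤ 2.4 d t F_u): upper limit = 2.4·1·0.625·65 = 97.5 kips.
  Edge l_c = 2 − 1.125/2 = 1.438 → r_n = 70.08 kips; interior l_c = 3.375 − 1.125 = 2.25 → r_n = 97.5 kips.
  R_n,bearing = 1·70.08 + 1·97.5 = 167.6 kips → 0.75 × 167.6 = 126 kips.
Bolt shear governs: 63.6 kips.

63.6 kips (bolt shear governs)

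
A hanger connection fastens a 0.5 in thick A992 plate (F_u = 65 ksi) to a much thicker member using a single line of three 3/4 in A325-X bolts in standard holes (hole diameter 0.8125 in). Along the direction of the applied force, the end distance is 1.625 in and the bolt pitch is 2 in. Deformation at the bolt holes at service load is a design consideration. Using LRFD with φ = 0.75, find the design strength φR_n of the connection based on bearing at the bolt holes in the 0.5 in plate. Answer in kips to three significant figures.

Per bolt r_n = 1.2 l_c t F_u ≤ 2.4 d t F_u; upper limit = 2.4 × 0.75 × 0.5 × 65 = 58.5 kips.
Edge bolt: l_c = 1.625 − 0.8125/2 = 1.219 in → 1.2 × 1.219 × 0.5 × 65 = 47.53 → r_n = 47.53 kips.
Interior bolts: l_c = 2 − 0.8125 = 1.188 in → 1.2 × 1.188 × 0.5 × 65 = 46.31 → r_n = 46.31 kips.
R_n = 1 × 47.53 + 2 × 46.31 = 140.2 kips.
Design strength φR_n = 0.75 × 140.2 = 105 kips.

105 kips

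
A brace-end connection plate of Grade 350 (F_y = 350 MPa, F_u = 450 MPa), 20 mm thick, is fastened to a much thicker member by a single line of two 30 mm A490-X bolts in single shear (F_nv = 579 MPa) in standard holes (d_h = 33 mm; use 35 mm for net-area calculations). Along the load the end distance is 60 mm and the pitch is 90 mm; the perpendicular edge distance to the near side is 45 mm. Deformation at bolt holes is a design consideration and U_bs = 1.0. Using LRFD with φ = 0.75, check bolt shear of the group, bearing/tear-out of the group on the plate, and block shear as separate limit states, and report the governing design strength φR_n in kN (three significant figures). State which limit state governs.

580 kN (block shear governs)

Bolt shear: A_b = π·30²/4 = 706.9 mm²; R_n = 579 × 706.9 × 2 × 1 / 1000 = 818.5 kN → 0.75 × 818.5 = 614 kN.
Bearing: edge l_c = 43.5, r_n = 469.8 kN; interior l_c = 57, r_n = 615.6 kN; R_n = 469.8 + 1·615.6 = 1085 kN → 814 kN.
Block shear: A_gv = 3000, A_nv = 1950, A_nt = 550 mm²; R_n = min(0.6F_uA_nv, 0.6F_yA_gv) + U_bs·F_u·A_nt = 774 kN → 580 kN.
Block shear governs: 580 kN.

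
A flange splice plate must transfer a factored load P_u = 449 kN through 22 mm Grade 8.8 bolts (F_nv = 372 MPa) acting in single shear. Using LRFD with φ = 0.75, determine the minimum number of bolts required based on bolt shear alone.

A_b = π·22²/4 = 380.1 mm².
Per-bolt design strength φR_n = 0.75 × 372 × 380.1 × 1 / 1000 = 106.1 kN.
n ≥ 449 / 106.1 = 4.234 → use 5 bolts.

5 bolts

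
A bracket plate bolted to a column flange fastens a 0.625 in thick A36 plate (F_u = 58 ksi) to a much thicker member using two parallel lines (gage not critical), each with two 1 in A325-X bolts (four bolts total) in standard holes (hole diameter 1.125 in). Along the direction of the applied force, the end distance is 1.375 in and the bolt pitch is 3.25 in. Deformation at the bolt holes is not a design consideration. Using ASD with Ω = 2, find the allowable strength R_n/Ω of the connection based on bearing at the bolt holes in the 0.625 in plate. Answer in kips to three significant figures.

153 kips

Per bolt r_n = 1.5 l_c t F_u ≤ 3.0 d t F_u; upper limit = 3.0 × 1 × 0.625 × 58 = 108.8 kips.
Edge bolt: l_c = 1.375 − 1.125/2 = 0.8125 in → 1.5 × 0.8125 × 0.625 × 58 = 44.18 → r_n = 44.18 kips.
Interior bolts: l_c = 3.25 − 1.125 = 2.125 in → 1.5 × 2.125 × 0.625 × 58 = 115.5 → r_n = 108.8 kips.
R_n = 2 × 44.18 + 2 × 108.8 = 305.9 kips.
Allowable strength R_n/Ω = 305.9 / 2 = 153 kips.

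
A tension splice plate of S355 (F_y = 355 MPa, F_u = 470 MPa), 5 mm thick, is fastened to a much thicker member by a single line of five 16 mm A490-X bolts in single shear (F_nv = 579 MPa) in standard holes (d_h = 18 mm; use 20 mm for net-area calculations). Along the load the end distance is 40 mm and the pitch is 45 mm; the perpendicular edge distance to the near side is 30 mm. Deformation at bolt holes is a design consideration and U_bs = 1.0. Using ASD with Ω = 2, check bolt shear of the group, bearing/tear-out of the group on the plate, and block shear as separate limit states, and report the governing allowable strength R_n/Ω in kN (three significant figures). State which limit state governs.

115 kN (block shear governs)

Bolt shear: A_b = π·16²/4 = 201.1 mm²; R_n = 579 × 201.1 × 5 × 1 / 1000 = 582.1 kN → 582.1 / 2 = 291 kN.
Bearing: edge l_c = 31, r_n = 87.42 kN; interior l_c = 27, r_n = 76.14 kN; R_n = 87.42 + 4·76.14 = 392 kN → 196 kN.
Block shear: A_gv = 1100, A_nv = 650, A_nt = 100 mm²; R_n = min(0.6F_uA_nv, 0.6F_yA_gv) + U_bs·F_u·A_nt = 230.3 kN → 115 kN.
Block shear governs: 115 kN.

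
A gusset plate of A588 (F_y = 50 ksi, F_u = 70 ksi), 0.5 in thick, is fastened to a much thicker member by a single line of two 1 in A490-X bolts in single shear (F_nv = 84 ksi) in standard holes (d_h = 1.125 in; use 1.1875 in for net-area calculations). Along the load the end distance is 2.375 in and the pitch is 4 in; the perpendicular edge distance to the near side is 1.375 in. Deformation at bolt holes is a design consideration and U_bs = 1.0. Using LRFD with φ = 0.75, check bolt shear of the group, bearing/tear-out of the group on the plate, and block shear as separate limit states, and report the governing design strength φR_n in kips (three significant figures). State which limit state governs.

92.2 kips (block shear governs)

Bolt shear: A_b = π·1²/4 = 0.7854 in²; R_n = 84 × 0.7854 × 2 × 1 = 131.9 kips → 0.75 × 131.9 = 99 kips.
Bearing: edge l_c = 1.812, r_n = 76.12 kips; interior l_c = 2.875, r_n = 84 kips; R_n = 76.12 + 1·84 = 160.1 kips → 120 kips.
Block shear: A_gv = 3.188, A_nv = 2.297, A_nt = 0.3906 in²; R_n = min(0.6F_uA_nv, 0.6F_yA_gv) + U_bs·F_u·A_nt = 123 kips → 92.2 kips.
Block shear governs: 92.2 kips.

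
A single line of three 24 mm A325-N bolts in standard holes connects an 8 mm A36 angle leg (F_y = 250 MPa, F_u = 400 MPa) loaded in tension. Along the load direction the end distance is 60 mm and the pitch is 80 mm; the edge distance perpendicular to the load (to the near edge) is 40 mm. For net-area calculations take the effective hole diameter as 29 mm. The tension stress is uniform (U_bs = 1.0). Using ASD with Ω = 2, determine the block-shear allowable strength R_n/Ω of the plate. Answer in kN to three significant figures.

Shear plane L_v = 60 + 2·80 = 220 mm; A_gv = 220 × 8 = 1760 mm².
A_nv = (220 − 2.5·29) × 8 = 1180 mm².
A_nt = (40 − 0.5·29) × 8 = 204 mm².
0.6 F_u A_nv = 283.2 kN; 0.6 F_y A_gv = 264 kN → shear yielding governs the shear term.
R_n = 264 + 1.0 × 400 × 204 / 1000 = 345.6 kN.
Allowable strength R_n/Ω = 345.6 / 2 = 173 kN.

173 kN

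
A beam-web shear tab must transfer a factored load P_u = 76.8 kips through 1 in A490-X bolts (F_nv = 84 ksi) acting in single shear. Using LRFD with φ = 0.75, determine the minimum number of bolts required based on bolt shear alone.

A_b = π·1²/4 = 0.7854 in².
Per-bolt design strength φR_n = 0.75 × 84 × 0.7854 × 1 = 49.48 kips.
n ≥ 76.8 / 49.48 = 1.552 → use 2 bolts.

2 bolts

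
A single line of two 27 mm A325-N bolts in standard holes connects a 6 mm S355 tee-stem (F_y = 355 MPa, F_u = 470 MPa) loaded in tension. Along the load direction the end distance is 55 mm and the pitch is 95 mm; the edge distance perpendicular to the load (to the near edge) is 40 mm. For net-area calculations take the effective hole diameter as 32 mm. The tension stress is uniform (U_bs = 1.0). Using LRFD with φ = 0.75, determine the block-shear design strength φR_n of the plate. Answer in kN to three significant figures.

Shear plane L_v = 55 + 1·95 = 150 mm; A_gv = 150 × 6 = 900 mm².
A_nv = (150 − 1.5·32) × 6 = 612 mm².
A_nt = (40 − 0.5·32) × 6 = 144 mm².
0.6 F_u A_nv = 172.6 kN; 0.6 F_y A_gv = 191.7 kN → shear rupture governs the shear term.
R_n = 172.6 + 1.0 × 470 × 144 / 1000 = 240.3 kN.
Design strength φR_n = 0.75 × 240.3 = 180 kN.

180 kN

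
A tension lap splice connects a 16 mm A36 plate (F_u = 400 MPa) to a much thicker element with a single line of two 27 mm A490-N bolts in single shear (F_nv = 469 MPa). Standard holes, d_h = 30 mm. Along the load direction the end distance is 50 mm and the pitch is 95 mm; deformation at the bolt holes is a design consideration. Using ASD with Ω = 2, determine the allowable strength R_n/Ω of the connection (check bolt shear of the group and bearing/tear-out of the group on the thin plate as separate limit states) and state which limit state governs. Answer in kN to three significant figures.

Bolt shear: A_b = π·27²/4 = 572.6 mm²; R_n = 469 × 572.6 × 2 × 1 / 1000 = 537.1 kN → 537.1 / 2 = 269 kN.
Bearing (1.2 l_c t F_u ≤ 2.4 d t F_u): upper limit = 2.4·27·16·400 / 1000 = 414.7 kN.
  Edge l_c = 50 − 30/2 = 35 → r_n = 268.8 kN; interior l_c = 95 − 30 = 65 → r_n = 414.7 kN.
  R_n,bearing = 1·268.8 + 1·414.7 = 683.5 kN → 683.5 / 2 = 342 kN.
Bolt shear governs: 269 kN.

269 kN (bolt shear governs)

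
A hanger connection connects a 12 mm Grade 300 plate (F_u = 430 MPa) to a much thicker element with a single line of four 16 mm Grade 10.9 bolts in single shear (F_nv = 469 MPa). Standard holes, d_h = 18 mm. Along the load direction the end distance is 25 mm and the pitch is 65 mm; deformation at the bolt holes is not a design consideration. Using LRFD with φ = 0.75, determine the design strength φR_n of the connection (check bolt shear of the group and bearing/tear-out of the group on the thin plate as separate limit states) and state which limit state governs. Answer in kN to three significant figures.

Bolt shear: A_b = π·16²/4 = 201.1 mm²; R_n = 469 × 201.1 × 4 × 1 / 1000 = 377.2 kN → 0.75 × 377.2 = 283 kN.
Bearing (1.5 l_c t F_u ≤ 3.0 d t F_u): upper limit = 3.0·16·12·430 / 1000 = 247.7 kN.
  Edge l_c = 25 − 18/2 = 16 → r_n = 123.8 kN; interior l_c = 65 − 18 = 47 → r_n = 247.7 kN.
  R_n,bearing = 1·123.8 + 3·247.7 = 866.9 kN → 0.75 × 866.9 = 650 kN.
Bolt shear governs: 283 kN.

283 kN (bolt shear governs)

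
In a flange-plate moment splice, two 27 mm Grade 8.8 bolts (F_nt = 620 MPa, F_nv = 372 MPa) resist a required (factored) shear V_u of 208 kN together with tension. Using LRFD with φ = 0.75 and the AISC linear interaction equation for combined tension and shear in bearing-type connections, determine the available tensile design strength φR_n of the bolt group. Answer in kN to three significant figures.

346 kN

A_b = π·27²/4 = 572.6 mm²; f_rv = 208 × 1000 / (2 × 572.6) = 181.6 MPa.
F'_nt = 1.3 F_nt − (F_nt / φF_nv) f_rv = 1.3·620 − (620/(0.75·372))·181.6 = 402.4 MPa, capped at F_nt → F'_nt = 402.4 MPa.
R_n = F'_nt · A_b · n = 402.4 × 572.6 × 2 / 1000 = 460.7 kN.
Design strength φR_n = 0.75 × 460.7 = 346 kN.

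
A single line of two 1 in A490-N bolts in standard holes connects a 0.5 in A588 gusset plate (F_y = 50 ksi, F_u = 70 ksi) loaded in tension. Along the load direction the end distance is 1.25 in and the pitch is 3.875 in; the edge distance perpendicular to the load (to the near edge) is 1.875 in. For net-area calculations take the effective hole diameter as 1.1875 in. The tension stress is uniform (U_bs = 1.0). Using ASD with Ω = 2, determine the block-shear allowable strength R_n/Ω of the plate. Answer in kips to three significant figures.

57.5 kips

Shear plane L_v = 1.25 + 1·3.875 = 5.125 in; A_gv = 5.125 × 0.5 = 2.562 in².
A_nv = (5.125 − 1.5·1.1875) × 0.5 = 1.672 in².
A_nt = (1.875 − 0.5·1.1875) × 0.5 = 0.6406 in².
0.6 F_u A_nv = 70.22 kips; 0.6 F_y A_gv = 76.88 kips → shear rupture governs the shear term.
R_n = 70.22 + 1.0 × 70 × 0.6406 = 115.1 kips.
Allowable strength R_n/Ω = 115.1 / 2 = 57.5 kips.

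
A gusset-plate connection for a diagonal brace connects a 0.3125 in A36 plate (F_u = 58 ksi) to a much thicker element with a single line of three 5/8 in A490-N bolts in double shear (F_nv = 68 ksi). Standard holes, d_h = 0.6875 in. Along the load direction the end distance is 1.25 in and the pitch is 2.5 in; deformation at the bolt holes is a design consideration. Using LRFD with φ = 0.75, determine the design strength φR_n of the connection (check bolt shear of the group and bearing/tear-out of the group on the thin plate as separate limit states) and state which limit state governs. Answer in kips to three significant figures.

55.6 kips (bearing governs)

Bolt shear: A_b = π·0.625²/4 = 0.3068 in²; R_n = 68 × 0.3068 × 3 × 2 = 125.2 kips → 0.75 × 125.2 = 93.9 kips.
Bearing (1.2 l_c t F_u ≤ 2.4 d t F_u): upper limit = 2.4·0.625·0.3125·58 = 27.19 kips.
  Edge l_c = 1.25 − 0.6875/2 = 0.9062 → r_n = 19.71 kips; interior l_c = 2.5 − 0.6875 = 1.812 → r_n = 27.19 kips.
  R_n,bearing = 1·19.71 + 2·27.19 = 74.09 kips → 0.75 × 74.09 = 55.6 kips.
Bearing governs: 55.6 kips.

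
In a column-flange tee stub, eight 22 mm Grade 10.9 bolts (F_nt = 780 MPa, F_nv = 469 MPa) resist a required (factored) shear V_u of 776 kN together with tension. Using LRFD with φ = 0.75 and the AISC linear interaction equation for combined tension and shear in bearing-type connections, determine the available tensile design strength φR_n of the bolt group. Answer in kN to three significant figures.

A_b = π·22²/4 = 380.1 mm²; f_rv = 776 × 1000 / (8 × 380.1) = 255.2 MPa.
F'_nt = 1.3 F_nt − (F_nt / φF_nv) f_rv = 1.3·780 − (780/(0.75·469))·255.2 = 448.2 MPa, capped at F_nt → F'_nt = 448.2 MPa.
R_n = F'_nt · A_b · n = 448.2 × 380.1 × 8 / 1000 = 1363 kN.
Design strength φR_n = 0.75 × 1363 = 1020 kN.

1020 kN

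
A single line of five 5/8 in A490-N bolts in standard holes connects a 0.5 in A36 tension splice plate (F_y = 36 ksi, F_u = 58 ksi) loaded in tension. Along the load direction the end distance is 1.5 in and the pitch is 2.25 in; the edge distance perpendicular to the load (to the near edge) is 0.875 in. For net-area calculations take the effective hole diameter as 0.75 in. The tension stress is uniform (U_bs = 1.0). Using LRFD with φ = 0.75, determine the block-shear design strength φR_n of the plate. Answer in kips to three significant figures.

95.9 kips

Shear plane L_v = 1.5 + 4·2.25 = 10.5 in; A_gv = 10.5 × 0.5 = 5.25 in².
A_nv = (10.5 − 4.5·0.75) × 0.5 = 3.562 in².
A_nt = (0.875 − 0.5·0.75) × 0.5 = 0.25 in².
0.6 F_u A_nv = 124 kips; 0.6 F_y A_gv = 113.4 kips → shear yielding governs the shear term.
R_n = 113.4 + 1.0 × 58 × 0.25 = 127.9 kips.
Design strength φR_n = 0.75 × 127.9 = 95.9 kips.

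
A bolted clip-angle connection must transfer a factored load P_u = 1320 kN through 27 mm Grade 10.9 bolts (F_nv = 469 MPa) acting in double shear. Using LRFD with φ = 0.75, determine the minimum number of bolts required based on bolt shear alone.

A_b = π·27²/4 = 572.6 mm².
Per-bolt design strength φR_n = 0.75 × 469 × 572.6 × 2 / 1000 = 402.8 kN.
n ≥ 1320 / 402.8 = 3.277 → use 4 bolts.

4 bolts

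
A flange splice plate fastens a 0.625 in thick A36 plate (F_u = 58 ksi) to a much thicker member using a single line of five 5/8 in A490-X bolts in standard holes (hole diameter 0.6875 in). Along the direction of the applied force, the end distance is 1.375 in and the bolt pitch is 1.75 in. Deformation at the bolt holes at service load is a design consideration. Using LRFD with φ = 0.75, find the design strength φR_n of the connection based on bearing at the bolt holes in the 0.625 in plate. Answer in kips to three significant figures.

Per bolt r_n = 1.2 l_c t F_u ≤ 2.4 d t F_u; upper limit = 2.4 × 0.625 × 0.625 × 58 = 54.38 kips.
Edge bolt: l_c = 1.375 − 0.6875/2 = 1.031 in → 1.2 × 1.031 × 0.625 × 58 = 44.86 → r_n = 44.86 kips.
Interior bolts: l_c = 1.75 − 0.6875 = 1.062 in → 1.2 × 1.062 × 0.625 × 58 = 46.22 → r_n = 46.22 kips.
R_n = 1 × 44.86 + 4 × 46.22 = 229.7 kips.
Design strength φR_n = 0.75 × 229.7 = 172 kips.

172 kips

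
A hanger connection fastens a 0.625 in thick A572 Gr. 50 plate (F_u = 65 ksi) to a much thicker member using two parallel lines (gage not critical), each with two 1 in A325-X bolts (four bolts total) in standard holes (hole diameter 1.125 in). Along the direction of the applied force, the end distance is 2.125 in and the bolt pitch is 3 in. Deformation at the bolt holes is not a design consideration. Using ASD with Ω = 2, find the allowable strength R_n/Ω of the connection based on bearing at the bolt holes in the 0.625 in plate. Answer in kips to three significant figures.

209 kips

Per bolt r_n = 1.5 l_c t F_u ≤ 3.0 d t F_u; upper limit = 3.0 × 1 × 0.625 × 65 = 121.9 kips.
Edge bolt: l_c = 2.125 − 1.125/2 = 1.562 in → 1.5 × 1.562 × 0.625 × 65 = 95.21 → r_n = 95.21 kips.
Interior bolts: l_c = 3 − 1.125 = 1.875 in → 1.5 × 1.875 × 0.625 × 65 = 114.3 → r_n = 114.3 kips.
R_n = 2 × 95.21 + 2 × 114.3 = 418.9 kips.
Allowable strength R_n/Ω = 418.9 / 2 = 209 kips.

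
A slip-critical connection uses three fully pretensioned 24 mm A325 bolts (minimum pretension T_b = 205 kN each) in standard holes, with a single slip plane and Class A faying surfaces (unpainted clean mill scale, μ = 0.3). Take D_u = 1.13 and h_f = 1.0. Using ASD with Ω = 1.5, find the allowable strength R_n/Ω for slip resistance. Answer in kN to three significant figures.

R_n = μ · D_u · h_f · T_b · n_s · n_b = 0.3 × 1.13 × 1.0 × 205 × 1 × 3 = 208.5 kN.
Allowable strength R_n/Ω = 208.5 / 1.5 = 139 kN.

139 kN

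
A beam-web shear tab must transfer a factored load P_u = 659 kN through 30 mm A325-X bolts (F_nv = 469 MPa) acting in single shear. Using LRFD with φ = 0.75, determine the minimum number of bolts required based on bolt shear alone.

3 bolts

A_b = π·30²/4 = 706.9 mm².
Per-bolt design strength φR_n = 0.75 × 469 × 706.9 × 1 / 1000 = 248.6 kN.
n ≥ 659 / 248.6 = 2.65 → use 3 bolts.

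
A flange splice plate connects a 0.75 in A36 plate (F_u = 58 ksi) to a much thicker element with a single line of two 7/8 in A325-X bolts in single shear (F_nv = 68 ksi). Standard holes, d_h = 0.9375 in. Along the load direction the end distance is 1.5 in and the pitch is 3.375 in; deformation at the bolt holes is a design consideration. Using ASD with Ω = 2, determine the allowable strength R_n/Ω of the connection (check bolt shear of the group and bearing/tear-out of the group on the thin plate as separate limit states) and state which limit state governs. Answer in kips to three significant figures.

40.9 kips (bolt shear governs)

Bolt shear: A_b = π·0.875²/4 = 0.6013 in²; R_n = 68 × 0.6013 × 2 × 1 = 81.78 kips → 81.78 / 2 = 40.9 kips.
Bearing (1.2 l_c t F_u ≤ 2.4 d t F_u): upper limit = 2.4·0.875·0.75·58 = 91.35 kips.
  Edge l_c = 1.5 − 0.9375/2 = 1.031 → r_n = 53.83 kips; interior l_c = 3.375 − 0.9375 = 2.438 → r_n = 91.35 kips.
  R_n,bearing = 1·53.83 + 1·91.35 = 145.2 kips → 145.2 / 2 = 72.6 kips.
Bolt shear governs: 40.9 kips.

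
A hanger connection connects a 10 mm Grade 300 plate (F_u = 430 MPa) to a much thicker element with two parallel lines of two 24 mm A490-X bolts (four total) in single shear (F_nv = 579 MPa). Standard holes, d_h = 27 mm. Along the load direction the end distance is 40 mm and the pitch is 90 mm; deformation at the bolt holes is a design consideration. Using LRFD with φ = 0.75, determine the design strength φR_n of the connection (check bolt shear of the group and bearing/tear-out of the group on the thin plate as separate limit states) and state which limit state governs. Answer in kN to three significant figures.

Bolt shear: A_b = π·24²/4 = 452.4 mm²; R_n = 579 × 452.4 × 4 × 1 / 1000 = 1048 kN → 0.75 × 1048 = 786 kN.
Bearing (1.2 l_c t F_u ≤ 2.4 d t F_u): upper limit = 2.4·24·10·430 / 1000 = 247.7 kN.
  Edge l_c = 40 − 27/2 = 26.5 → r_n = 136.7 kN; interior l_c = 90 − 27 = 63 → r_n = 247.7 kN.
  R_n,bearing = 2·136.7 + 2·247.7 = 768.8 kN → 0.75 × 768.8 = 577 kN.
Bearing governs: 577 kN.

577 kN (bearing governs)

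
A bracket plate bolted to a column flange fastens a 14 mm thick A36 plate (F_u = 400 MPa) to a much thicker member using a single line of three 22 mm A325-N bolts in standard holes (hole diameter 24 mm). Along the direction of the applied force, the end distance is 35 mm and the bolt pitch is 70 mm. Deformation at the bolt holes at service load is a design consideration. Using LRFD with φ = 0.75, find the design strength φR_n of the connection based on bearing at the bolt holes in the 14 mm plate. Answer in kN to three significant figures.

559 kN

Per bolt r_n = 1.2 l_c t F_u ≤ 2.4 d t F_u; upper limit = 2.4 × 22 × 14 × 400 / 1000 = 295.7 kN.
Edge bolt: l_c = 35 − 24/2 = 23 mm → 1.2 × 23 × 14 × 400 / 1000 = 154.6 → r_n = 154.6 kN.
Interior bolts: l_c = 70 − 24 = 46 mm → 1.2 × 46 × 14 × 400 / 1000 = 309.1 → r_n = 295.7 kN.
R_n = 1 × 154.6 + 2 × 295.7 = 745.9 kN.
Design strength φR_n = 0.75 × 745.9 = 559 kN.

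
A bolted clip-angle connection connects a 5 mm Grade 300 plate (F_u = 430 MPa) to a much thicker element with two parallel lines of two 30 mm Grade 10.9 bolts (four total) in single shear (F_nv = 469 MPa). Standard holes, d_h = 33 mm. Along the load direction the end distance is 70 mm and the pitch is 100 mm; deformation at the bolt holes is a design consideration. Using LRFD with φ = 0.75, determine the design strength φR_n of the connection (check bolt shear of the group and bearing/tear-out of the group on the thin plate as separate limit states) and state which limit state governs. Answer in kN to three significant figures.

439 kN (bearing governs)

Bolt shear: A_b = π·30²/4 = 706.9 mm²; R_n = 469 × 706.9 × 4 × 1 / 1000 = 1326 kN → 0.75 × 1326 = 995 kN.
Bearing (1.2 l_c t F_u ≤ 2.4 d t F_u): upper limit = 2.4·30·5·430 / 1000 = 154.8 kN.
  Edge l_c = 70 − 33/2 = 53.5 → r_n = 138 kN; interior l_c = 100 − 33 = 67 → r_n = 154.8 kN.
  R_n,bearing = 2·138 + 2·154.8 = 585.7 kN → 0.75 × 585.7 = 439 kN.
Bearing governs: 439 kN.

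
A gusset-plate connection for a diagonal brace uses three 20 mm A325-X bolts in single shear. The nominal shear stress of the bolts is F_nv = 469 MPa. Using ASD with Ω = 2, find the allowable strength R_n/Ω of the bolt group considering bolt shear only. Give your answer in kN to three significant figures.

A_b = π × 20² / 4 = 314.2 mm².
R_n = F_nv · A_b · n · n_s = 469 × 314.2 × 3 × 1 / 1000 = 442 kN.
Allowable strength R_n/Ω = 442 / 2 = 221 kN.

221 kN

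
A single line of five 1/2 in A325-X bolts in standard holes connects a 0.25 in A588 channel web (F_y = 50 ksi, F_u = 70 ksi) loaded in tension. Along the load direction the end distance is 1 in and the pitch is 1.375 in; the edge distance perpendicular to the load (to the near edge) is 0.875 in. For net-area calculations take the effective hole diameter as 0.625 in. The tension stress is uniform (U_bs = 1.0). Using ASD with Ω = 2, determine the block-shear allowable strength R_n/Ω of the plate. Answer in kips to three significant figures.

24.3 kips

Shear plane L_v = 1 + 4·1.375 = 6.5 in; A_gv = 6.5 × 0.25 = 1.625 in².
A_nv = (6.5 − 4.5·0.625) × 0.25 = 0.9219 in².
A_nt = (0.875 − 0.5·0.625) × 0.25 = 0.1406 in².
0.6 F_u A_nv = 38.72 kips; 0.6 F_y A_gv = 48.75 kips → shear rupture governs the shear term.
R_n = 38.72 + 1.0 × 70 × 0.1406 = 48.56 kips.
Allowable strength R_n/Ω = 48.56 / 2 = 24.3 kips.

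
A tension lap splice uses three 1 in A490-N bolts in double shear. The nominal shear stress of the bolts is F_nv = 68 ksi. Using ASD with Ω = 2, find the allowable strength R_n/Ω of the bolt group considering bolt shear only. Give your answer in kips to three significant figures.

160 kips

A_b = π × 1² / 4 = 0.7854 in².
R_n = F_nv · A_b · n · n_s = 68 × 0.7854 × 3 × 2 = 320.4 kips.
Allowable strength R_n/Ω = 320.4 / 2 = 160 kips.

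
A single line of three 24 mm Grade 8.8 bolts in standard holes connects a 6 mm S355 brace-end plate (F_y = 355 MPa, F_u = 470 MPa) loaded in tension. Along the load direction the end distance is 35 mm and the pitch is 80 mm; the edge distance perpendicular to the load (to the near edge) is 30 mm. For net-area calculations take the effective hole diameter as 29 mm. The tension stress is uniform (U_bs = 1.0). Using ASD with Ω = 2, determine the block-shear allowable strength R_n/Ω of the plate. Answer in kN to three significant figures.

Shear plane L_v = 35 + 2·80 = 195 mm; A_gv = 195 × 6 = 1170 mm².
A_nv = (195 − 2.5·29) × 6 = 735 mm².
A_nt = (30 − 0.5·29) × 6 = 93 mm².
0.6 F_u A_nv = 207.3 kN; 0.6 F_y A_gv = 249.2 kN → shear rupture governs the shear term.
R_n = 207.3 + 1.0 × 470 × 93 / 1000 = 251 kN.
Allowable strength R_n/Ω = 251 / 2 = 125 kN.

125 kN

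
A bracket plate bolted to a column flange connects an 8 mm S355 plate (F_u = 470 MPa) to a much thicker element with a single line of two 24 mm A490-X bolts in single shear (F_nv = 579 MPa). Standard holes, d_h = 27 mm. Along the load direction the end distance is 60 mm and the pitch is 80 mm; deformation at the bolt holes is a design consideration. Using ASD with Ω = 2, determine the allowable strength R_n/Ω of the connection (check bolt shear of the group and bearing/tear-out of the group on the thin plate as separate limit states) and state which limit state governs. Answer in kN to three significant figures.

213 kN (bearing governs)

Bolt shear: A_b = π·24²/4 = 452.4 mm²; R_n = 579 × 452.4 × 2 × 1 / 1000 = 523.9 kN → 523.9 / 2 = 262 kN.
Bearing (1.2 l_c t F_u ≤ 2.4 d t F_u): upper limit = 2.4·24·8·470 / 1000 = 216.6 kN.
  Edge l_c = 60 − 27/2 = 46.5 → r_n = 209.8 kN; interior l_c = 80 − 27 = 53 → r_n = 216.6 kN.
  R_n,bearing = 1·209.8 + 1·216.6 = 426.4 kN → 426.4 / 2 = 213 kN.
Bearing governs: 213 kN.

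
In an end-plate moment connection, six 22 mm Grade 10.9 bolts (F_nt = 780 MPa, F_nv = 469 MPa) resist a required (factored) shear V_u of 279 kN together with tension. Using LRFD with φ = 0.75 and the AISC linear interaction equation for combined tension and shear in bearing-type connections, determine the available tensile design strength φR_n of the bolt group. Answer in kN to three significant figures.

1270 kN

A_b = π·22²/4 = 380.1 mm²; f_rv = 279 × 1000 / (6 × 380.1) = 122.3 MPa.
F'_nt = 1.3 F_nt − (F_nt / φF_nv) f_rv = 1.3·780 − (780/(0.75·469))·122.3 = 742.7 MPa, capped at F_nt → F'_nt = 742.7 MPa.
R_n = F'_nt · A_b · n = 742.7 × 380.1 × 6 / 1000 = 1694 kN.
Design strength φR_n = 0.75 × 1694 = 1270 kN.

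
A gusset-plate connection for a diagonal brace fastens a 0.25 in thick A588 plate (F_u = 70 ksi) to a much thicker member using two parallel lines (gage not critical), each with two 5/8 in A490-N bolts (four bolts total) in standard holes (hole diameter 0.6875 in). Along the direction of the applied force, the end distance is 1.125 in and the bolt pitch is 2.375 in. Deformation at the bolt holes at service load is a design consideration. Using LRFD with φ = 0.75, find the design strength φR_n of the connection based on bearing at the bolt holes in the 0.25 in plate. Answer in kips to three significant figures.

64 kips

Per bolt r_n = 1.2 l_c t F_u ≤ 2.4 d t F_u; upper limit = 2.4 × 0.625 × 0.25 × 70 = 26.25 kips.
Edge bolt: l_c = 1.125 − 0.6875/2 = 0.7812 in → 1.2 × 0.7812 × 0.25 × 70 = 16.41 → r_n = 16.41 kips.
Interior bolts: l_c = 2.375 − 0.6875 = 1.688 in → 1.2 × 1.688 × 0.25 × 70 = 35.44 → r_n = 26.25 kips.
R_n = 2 × 16.41 + 2 × 26.25 = 85.31 kips.
Design strength φR_n = 0.75 × 85.31 = 64 kips.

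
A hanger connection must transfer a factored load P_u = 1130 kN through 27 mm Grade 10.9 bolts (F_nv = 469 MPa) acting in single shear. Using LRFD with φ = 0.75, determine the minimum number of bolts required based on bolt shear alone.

A_b = π·27²/4 = 572.6 mm².
Per-bolt design strength φR_n = 0.75 × 469 × 572.6 × 1 / 1000 = 201.4 kN.
n ≥ 1130 / 201.4 = 5.611 → use 6 bolts.

6 bolts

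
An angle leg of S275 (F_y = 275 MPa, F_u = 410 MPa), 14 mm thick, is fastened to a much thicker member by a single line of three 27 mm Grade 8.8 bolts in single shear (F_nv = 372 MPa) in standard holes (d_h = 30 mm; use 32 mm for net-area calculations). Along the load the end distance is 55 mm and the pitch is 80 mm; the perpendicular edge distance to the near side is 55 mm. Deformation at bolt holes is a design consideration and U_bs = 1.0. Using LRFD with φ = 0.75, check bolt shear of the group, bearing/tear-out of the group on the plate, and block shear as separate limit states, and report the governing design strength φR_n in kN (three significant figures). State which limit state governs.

479 kN (bolt shear governs)

Bolt shear: A_b = π·27²/4 = 572.6 mm²; R_n = 372 × 572.6 × 3 × 1 / 1000 = 639 kN → 0.75 × 639 = 479 kN.
Bearing: edge l_c = 40, r_n = 275.5 kN; interior l_c = 50, r_n = 344.4 kN; R_n = 275.5 + 2·344.4 = 964.3 kN → 723 kN.
Block shear: A_gv = 3010, A_nv = 1890, A_nt = 546 mm²; R_n = min(0.6F_uA_nv, 0.6F_yA_gv) + U_bs·F_u·A_nt = 688.8 kN → 517 kN.
Bolt shear governs: 479 kN.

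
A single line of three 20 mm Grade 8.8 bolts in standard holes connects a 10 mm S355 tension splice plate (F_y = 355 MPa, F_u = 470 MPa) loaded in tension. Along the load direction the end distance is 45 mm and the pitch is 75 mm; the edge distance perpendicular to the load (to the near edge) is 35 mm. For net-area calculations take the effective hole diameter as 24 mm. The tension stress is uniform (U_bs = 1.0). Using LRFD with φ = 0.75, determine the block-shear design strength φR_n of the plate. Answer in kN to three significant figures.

367 kN

Shear plane L_v = 45 + 2·75 = 195 mm; A_gv = 195 × 10 = 1950 mm².
A_nv = (195 − 2.5·24) × 10 = 1350 mm².
A_nt = (35 − 0.5·24) × 10 = 230 mm².
0.6 F_u A_nv = 380.7 kN; 0.6 F_y A_gv = 415.4 kN → shear rupture governs the shear term.
R_n = 380.7 + 1.0 × 470 × 230 / 1000 = 488.8 kN.
Design strength φR_n = 0.75 × 488.8 = 367 kN.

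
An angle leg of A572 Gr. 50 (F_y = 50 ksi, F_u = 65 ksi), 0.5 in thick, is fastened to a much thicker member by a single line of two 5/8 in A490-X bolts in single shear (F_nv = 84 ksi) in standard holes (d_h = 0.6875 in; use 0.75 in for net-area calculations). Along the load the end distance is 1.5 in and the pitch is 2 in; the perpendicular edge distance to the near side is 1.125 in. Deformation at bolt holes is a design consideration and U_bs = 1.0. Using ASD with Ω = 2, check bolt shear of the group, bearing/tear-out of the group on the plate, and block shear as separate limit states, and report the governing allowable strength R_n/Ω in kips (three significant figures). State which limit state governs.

25.8 kips (bolt shear governs)

Bolt shear: A_b = π·0.625²/4 = 0.3068 in²; R_n = 84 × 0.3068 × 2 × 1 = 51.54 kips → 51.54 / 2 = 25.8 kips.
Bearing: edge l_c = 1.156, r_n = 45.09 kips; interior l_c = 1.312, r_n = 48.75 kips; R_n = 45.09 + 1·48.75 = 93.84 kips → 46.9 kips.
Block shear: A_gv = 1.75, A_nv = 1.188, A_nt = 0.375 in²; R_n = min(0.6F_uA_nv, 0.6F_yA_gv) + U_bs·F_u·A_nt = 70.69 kips → 35.3 kips.
Bolt shear governs: 25.8 kips.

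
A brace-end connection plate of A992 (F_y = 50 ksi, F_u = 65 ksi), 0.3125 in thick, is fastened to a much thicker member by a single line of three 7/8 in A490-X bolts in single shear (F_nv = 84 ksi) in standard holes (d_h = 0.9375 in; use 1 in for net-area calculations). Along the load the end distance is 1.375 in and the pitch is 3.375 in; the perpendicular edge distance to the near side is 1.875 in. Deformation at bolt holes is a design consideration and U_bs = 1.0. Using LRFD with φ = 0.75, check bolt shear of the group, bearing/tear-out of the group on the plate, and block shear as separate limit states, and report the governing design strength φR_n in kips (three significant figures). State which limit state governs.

72.4 kips (block shear governs)

Bolt shear: A_b = π·0.875²/4 = 0.6013 in²; R_n = 84 × 0.6013 × 3 × 1 = 151.5 kips → 0.75 × 151.5 = 114 kips.
Bearing: edge l_c = 0.9062, r_n = 22.09 kips; interior l_c = 2.438, r_n = 42.66 kips; R_n = 22.09 + 2·42.66 = 107.4 kips → 80.6 kips.
Block shear: A_gv = 2.539, A_nv = 1.758, A_nt = 0.4297 in²; R_n = min(0.6F_uA_nv, 0.6F_yA_gv) + U_bs·F_u·A_nt = 96.48 kips → 72.4 kips.
Block shear governs: 72.4 kips.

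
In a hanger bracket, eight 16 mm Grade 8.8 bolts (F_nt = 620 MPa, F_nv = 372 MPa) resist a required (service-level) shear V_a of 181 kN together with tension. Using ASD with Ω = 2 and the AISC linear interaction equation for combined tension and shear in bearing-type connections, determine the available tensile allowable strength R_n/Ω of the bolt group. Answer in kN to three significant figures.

A_b = π·16²/4 = 201.1 mm²; f_rv = 181 × 1000 / (8 × 201.1) = 112.5 MPa.
F'_nt = 1.3 F_nt − (Ω F_nt / F_nv) f_rv = 1.3·620 − (2·620/372)·112.5 = 430.9 MPa, capped at F_nt → F'_nt = 430.9 MPa.
R_n = F'_nt · A_b · n = 430.9 × 201.1 × 8 / 1000 = 693.1 kN.
Allowable strength R_n/Ω = 693.1 / 2 = 347 kN.

347 kN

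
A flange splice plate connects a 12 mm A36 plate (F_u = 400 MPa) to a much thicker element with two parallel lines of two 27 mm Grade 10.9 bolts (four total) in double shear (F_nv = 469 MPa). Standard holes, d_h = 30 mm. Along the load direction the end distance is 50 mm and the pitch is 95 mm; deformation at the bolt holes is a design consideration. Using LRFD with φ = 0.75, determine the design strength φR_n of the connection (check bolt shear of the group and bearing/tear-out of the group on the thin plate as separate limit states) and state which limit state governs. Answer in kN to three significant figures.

769 kN (bearing governs)

Bolt shear: A_b = π·27²/4 = 572.6 mm²; R_n = 469 × 572.6 × 4 × 2 / 1000 = 2148 kN → 0.75 × 2148 = 1610 kN.
Bearing (1.2 l_c t F_u ≤ 2.4 d t F_u): upper limit = 2.4·27·12·400 / 1000 = 311 kN.
  Edge l_c = 50 − 30/2 = 35 → r_n = 201.6 kN; interior l_c = 95 − 30 = 65 → r_n = 311 kN.
  R_n,bearing = 2·201.6 + 2·311 = 1025 kN → 0.75 × 1025 = 769 kN.
Bearing governs: 769 kN.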